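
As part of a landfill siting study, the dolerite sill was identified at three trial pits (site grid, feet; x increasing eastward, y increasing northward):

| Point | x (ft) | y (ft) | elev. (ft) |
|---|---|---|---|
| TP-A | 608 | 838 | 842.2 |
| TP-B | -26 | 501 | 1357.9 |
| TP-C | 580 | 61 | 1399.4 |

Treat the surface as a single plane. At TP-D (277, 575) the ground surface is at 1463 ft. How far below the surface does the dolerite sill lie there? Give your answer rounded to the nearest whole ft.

Two edge vectors: TP-A→TP-B = (-634, -337, 515.7), TP-A→TP-C = (-28, -777, 557.2).
Normal n = (TP-A→TP-B) × (TP-A→TP-C) = (212922.5, 338825.2, 483182).
So ∂z/∂x = −n_x/n_z = −0.44067 and ∂z/∂y = −n_y/n_z = −0.70124.
Intercept c from TP-A: 842.2 + 267.93 + 587.64 = 1697.76.
At (277, 575): z_contact = −122.1 − 403.2 + 1697.76 = 1172.5 ft.
Depth below ground = 1463 − 1172.5 = 291 ft.

291 ft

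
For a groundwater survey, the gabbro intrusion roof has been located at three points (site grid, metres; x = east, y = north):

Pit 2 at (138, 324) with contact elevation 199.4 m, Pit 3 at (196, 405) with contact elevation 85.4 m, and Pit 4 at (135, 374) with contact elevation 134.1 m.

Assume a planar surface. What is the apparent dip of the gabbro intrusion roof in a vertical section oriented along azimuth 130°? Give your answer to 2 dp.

36.66°

Two edge vectors: Pit 2→Pit 3 = (58, 81, -114), Pit 2→Pit 4 = (-3, 50, -65.3).
Normal n = (Pit 2→Pit 3) × (Pit 2→Pit 4) = (410.7, 4129.4, 3143).
So ∂z/∂x = −n_x/n_z = −0.13067 and ∂z/∂y = −n_y/n_z = −1.31384.
Unit vector along 130° is (sin 130°, cos 130°) = (0.7660, -0.6428).
Slope in that direction = a·(0.7660) + b·(-0.6428) = 0.74442.
Apparent dip = arctan|0.74442| = 36.66° (true dip is 52.9°, so apparent ≤ true as expected).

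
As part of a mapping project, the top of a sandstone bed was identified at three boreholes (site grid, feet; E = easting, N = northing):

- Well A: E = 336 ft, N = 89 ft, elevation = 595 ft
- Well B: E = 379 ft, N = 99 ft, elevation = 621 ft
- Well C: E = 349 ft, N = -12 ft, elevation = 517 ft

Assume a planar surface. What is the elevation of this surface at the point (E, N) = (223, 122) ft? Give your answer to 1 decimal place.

575.6 ft

Let the plane be z = a·E + b·N + c.
Well B−Well A: 43a + 10b = 26;  Well C−Well A: 13a − 101b = −78.
Solving gives a = 0.41270, b = 0.82540.
Then c = 595 − a·336 − b·89 = 382.87.
At (223, 122): z = 92.0 + 100.7 + 382.87 = 575.6 ft.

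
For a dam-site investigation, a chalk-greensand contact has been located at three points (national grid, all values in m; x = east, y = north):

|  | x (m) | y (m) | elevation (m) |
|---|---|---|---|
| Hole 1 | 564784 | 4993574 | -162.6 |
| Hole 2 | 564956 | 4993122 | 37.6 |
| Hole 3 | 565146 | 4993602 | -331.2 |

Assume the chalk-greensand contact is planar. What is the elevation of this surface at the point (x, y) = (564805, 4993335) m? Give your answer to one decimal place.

-27.4 m

Let the plane be z = a·x + b·y + c.
Hole 2−Hole 1: 172a − 452b = 200.2;  Hole 3−Hole 1: 362a + 28b = −168.6.
Solving gives a = −0.419149846, b = −0.602419853.
Then c = -162.6 − a·564784 − b·4993574 = 3244794.64.
At (564805, 4993335): z = −236737.9 − 3008084.1 + 3244794.64 = -27.4 m.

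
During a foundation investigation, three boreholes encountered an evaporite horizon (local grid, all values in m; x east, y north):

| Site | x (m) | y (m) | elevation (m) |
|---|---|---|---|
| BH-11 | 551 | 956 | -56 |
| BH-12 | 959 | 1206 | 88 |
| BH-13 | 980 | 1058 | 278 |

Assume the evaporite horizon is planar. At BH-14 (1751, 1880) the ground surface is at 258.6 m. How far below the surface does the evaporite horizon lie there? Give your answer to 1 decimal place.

Let the plane be z = a·x + b·y + c.
BH-12−BH-11: 408a + 250b = 144;  BH-13−BH-11: 429a + 102b = 334.
Solving gives a = 1.048420, b = −1.135021.
Then c = -56 − a·551 − b·956 = 451.40.
At (1751, 1880): z_contact = 1835.78 − 2133.84 + 451.40 = 153.34 m.
Depth below ground = 258.6 − 153.34 = 105.3 m.

105.3 m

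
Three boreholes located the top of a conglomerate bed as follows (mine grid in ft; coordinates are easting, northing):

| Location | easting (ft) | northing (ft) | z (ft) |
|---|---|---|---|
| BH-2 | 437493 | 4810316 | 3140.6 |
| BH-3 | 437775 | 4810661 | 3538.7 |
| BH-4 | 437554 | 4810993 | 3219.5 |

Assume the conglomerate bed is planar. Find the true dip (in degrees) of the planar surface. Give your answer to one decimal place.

55.0°

Two edge vectors: BH-2→BH-3 = (282, 345, 398.1), BH-2→BH-4 = (61, 677, 78.9).
Normal n = (BH-2→BH-3) × (BH-2→BH-4) = (-242293.2, 2034.3, 169869).
So ∂z/∂easting = −n_x/n_z = 1.42635 and ∂z/∂northing = −n_y/n_z = −0.01198.
Gradient magnitude |∇z| = √(a² + b²) = √(2.03448 + 0.00014) = 1.42640.
True dip = arctan(1.42640) = 55.0°, dipping toward W (azimuth ≈ 270°).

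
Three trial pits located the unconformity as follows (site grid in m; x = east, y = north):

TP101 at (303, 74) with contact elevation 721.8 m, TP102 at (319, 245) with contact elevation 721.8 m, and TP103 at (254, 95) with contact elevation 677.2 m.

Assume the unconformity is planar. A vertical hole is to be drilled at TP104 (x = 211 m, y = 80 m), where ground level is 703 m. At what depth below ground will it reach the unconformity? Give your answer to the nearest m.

Let the plane be z = a·x + b·y + c.
TP102−TP101: 16a + 171b = 0;  TP103−TP101: −49a + 21b = −44.6.
Solving gives a = 0.87511, b = −0.08188.
Then c = 721.8 − a·303 − b·74 = 462.70.
At (211, 80): z_contact = 184.6 − 6.6 + 462.70 = 640.8 m.
Depth below ground = 703 − 640.8 = 62 m.

62 m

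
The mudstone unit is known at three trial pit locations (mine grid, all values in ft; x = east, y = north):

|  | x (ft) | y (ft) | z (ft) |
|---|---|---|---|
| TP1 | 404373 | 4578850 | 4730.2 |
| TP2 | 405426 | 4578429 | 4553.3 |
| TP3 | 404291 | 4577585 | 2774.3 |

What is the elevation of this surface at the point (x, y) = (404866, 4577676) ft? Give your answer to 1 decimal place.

Let the plane be z = a·x + b·y + c.
TP2−TP1: 1053a − 421b = −176.9;  TP3−TP1: −82a − 1265b = −1955.9.
Solving gives a = 0.438804245, b = 1.517721780.
Then c = 4730.2 − a·404373 − b·4578850 = −7122130.76.
At (404866, 4577676): z = 177656.9 + 6947638.6 − 7122130.76 = 3164.7 ft.

3164.7 ft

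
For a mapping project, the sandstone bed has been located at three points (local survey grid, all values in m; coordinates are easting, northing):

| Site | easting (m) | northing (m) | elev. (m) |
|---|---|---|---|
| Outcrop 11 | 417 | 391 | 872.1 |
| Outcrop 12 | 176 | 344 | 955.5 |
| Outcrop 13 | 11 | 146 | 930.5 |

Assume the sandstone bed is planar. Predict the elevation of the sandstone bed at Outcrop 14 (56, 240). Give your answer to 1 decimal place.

957.1 m

Let the plane be z = a·easting + b·northing + c.
Outcrop 12−Outcrop 11: −241a − 47b = 83.4;  Outcrop 13−Outcrop 11: −406a − 245b = 58.4.
Solving gives a = −0.44261, b = 0.49511.
Then c = 872.1 − a·417 − b·391 = 863.08.
At (56, 240): z = −24.8 + 118.8 + 863.08 = 957.1 m.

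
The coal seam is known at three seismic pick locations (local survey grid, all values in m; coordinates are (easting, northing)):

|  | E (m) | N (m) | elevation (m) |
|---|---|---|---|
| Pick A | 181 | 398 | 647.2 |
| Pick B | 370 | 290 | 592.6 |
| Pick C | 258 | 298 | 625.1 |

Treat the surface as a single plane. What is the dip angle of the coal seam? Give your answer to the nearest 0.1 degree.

16.2°

Two edge vectors: Pick A→Pick B = (189, -108, -54.6), Pick A→Pick C = (77, -100, -22.1).
Normal n = (Pick A→Pick B) × (Pick A→Pick C) = (-3073.2, -27.3, -10584).
So ∂z/∂E = −n_x/n_z = −0.29036 and ∂z/∂N = −n_y/n_z = −0.00258.
Gradient magnitude |∇z| = √(a² + b²) = √(0.08431 + 0.00001) = 0.29037.
True dip = arctan(0.29037) = 16.2°, dipping toward E (azimuth ≈ 089°).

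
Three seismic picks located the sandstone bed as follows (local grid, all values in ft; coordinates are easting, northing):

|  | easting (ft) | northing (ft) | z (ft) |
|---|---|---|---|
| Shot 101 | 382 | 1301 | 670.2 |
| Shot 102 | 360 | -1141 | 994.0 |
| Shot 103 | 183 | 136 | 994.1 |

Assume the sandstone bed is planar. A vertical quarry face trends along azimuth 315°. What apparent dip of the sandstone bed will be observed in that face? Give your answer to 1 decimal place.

Let the plane be z = a·easting + b·northing + c.
Shot 102−Shot 101: −22a − 2442b = 323.8;  Shot 103−Shot 101: −199a − 1165b = 323.9.
Solving gives a = −0.89879, b = −0.12450.
Unit vector along 315° is (sin 315°, cos 315°) = (-0.7071, 0.7071).
Slope in that direction = a·(-0.7071) + b·(0.7071) = 0.54750.
Apparent dip = arctan|0.54750| = 28.7° (true dip is 42.2°, so apparent ≤ true as expected).

28.7°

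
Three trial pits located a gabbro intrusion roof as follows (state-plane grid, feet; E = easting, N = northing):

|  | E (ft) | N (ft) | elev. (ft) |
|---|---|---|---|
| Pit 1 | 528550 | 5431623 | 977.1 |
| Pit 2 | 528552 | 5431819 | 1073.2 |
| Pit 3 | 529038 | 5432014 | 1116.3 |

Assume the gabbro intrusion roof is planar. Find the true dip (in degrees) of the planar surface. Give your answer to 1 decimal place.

Two edge vectors: Pit 1→Pit 2 = (2, 196, 96.1), Pit 1→Pit 3 = (488, 391, 139.2).
Normal n = (Pit 1→Pit 2) × (Pit 1→Pit 3) = (-10291.9, 46618.4, -94866).
So ∂z/∂E = −n_x/n_z = −0.10849 and ∂z/∂N = −n_y/n_z = 0.49141.
Gradient magnitude |∇z| = √(a² + b²) = √(0.01177 + 0.24149) = 0.50325.
True dip = arctan(0.50325) = 26.7°, dipping toward SSE (azimuth ≈ 168°).

26.7°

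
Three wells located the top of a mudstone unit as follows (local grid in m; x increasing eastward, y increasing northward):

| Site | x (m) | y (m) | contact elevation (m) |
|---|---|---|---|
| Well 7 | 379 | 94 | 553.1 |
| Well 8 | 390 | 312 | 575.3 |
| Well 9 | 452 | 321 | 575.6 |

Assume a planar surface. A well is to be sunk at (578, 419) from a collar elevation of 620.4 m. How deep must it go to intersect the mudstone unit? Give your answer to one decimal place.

Let the plane be z = a·x + b·y + c.
Well 8−Well 7: 11a + 218b = 22.2;  Well 9−Well 7: 73a + 227b = 22.5.
Solving gives a = −0.01002, b = 0.10234.
Then c = 553.1 − a·379 − b·94 = 547.28.
At (578, 419): z_contact = −5.79 + 42.88 + 547.28 = 584.37 m.
Depth below ground = 620.4 − 584.37 = 36.0 m.

36.0 m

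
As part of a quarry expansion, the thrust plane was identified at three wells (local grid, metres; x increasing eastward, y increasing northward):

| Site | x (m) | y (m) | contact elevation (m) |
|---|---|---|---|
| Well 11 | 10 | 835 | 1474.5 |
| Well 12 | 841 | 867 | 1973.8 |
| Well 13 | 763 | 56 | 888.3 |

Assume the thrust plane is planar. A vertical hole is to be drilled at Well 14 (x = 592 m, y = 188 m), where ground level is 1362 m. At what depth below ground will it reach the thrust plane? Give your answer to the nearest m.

Two edge vectors: Well 11→Well 12 = (831, 32, 499.3), Well 11→Well 13 = (753, -779, -586.2).
Normal n = (Well 11→Well 12) × (Well 11→Well 13) = (370196.3, 863105.1, -671445).
So ∂z/∂x = −n_x/n_z = 0.55134 and ∂z/∂y = −n_y/n_z = 1.28544.
Intercept c from Well 11: 1474.5 − 5.51 − 1073.35 = 395.64.
At (592, 188): z_contact = 326.4 + 241.7 + 395.64 = 963.7 m.
Depth below ground = 1362 − 963.7 = 398 m.

398 m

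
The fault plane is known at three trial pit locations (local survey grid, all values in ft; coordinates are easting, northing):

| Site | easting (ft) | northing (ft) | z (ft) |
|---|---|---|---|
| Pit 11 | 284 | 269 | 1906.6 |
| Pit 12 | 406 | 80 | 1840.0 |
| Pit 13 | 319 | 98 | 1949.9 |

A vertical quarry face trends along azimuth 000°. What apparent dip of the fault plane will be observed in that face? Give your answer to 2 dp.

28.12°

Let the plane be z = a·easting + b·northing + c.
Pit 12−Pit 11: 122a − 189b = −66.6;  Pit 13−Pit 11: 35a − 171b = 43.3.
Solving gives a = −1.37378, b = −0.53440.
Unit vector along 000° is (sin 0°, cos 0°) = (0.0000, 1.0000).
Slope in that direction = a·(0.0000) + b·(1.0000) = −0.53440.
Apparent dip = arctan|0.53440| = 28.12° (true dip is 55.8°, so apparent ≤ true as expected).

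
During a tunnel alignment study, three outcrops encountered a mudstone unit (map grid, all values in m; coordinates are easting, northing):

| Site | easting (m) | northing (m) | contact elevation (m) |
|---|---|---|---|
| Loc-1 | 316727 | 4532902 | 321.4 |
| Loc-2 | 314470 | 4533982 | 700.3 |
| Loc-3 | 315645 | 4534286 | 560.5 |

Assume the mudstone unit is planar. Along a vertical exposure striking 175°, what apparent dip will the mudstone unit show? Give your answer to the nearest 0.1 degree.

4.5°

Two edge vectors: Loc-1→Loc-2 = (-2257, 1080, 378.9), Loc-1→Loc-3 = (-1082, 1384, 239.1).
Normal n = (Loc-1→Loc-2) × (Loc-1→Loc-3) = (-266169.6, 129678.9, -1955128).
So ∂z/∂easting = −n_x/n_z = −0.13614 and ∂z/∂northing = −n_y/n_z = 0.06633.
Unit vector along 175° is (sin 175°, cos 175°) = (0.0872, -0.9962).
Slope in that direction = a·(0.0872) + b·(-0.9962) = −0.07794.
Apparent dip = arctan|0.07794| = 4.5° (true dip is 8.6°, so apparent ≤ true as expected).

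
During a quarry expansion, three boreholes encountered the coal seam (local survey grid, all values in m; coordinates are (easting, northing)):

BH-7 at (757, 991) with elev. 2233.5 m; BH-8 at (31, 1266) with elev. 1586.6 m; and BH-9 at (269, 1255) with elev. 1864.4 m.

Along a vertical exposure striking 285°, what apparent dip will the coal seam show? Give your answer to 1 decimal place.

43.5°

Two edge vectors: BH-7→BH-8 = (-726, 275, -646.9), BH-7→BH-9 = (-488, 264, -369.1).
Normal n = (BH-7→BH-8) × (BH-7→BH-9) = (69279.1, 47720.6, -57464).
So ∂z/∂E = −n_x/n_z = 1.20561 and ∂z/∂N = −n_y/n_z = 0.83044.
Unit vector along 285° is (sin 285°, cos 285°) = (-0.9659, 0.2588).
Slope in that direction = a·(-0.9659) + b·(0.2588) = −0.94959.
Apparent dip = arctan|0.94959| = 43.5° (true dip is 55.7°, so apparent ≤ true as expected).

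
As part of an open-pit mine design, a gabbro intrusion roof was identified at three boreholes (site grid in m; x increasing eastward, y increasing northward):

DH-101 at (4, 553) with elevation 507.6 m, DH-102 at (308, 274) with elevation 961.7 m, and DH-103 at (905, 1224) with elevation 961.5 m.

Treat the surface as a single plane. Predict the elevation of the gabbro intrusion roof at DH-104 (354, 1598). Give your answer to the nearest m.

217 m

Let the plane be z = a·x + b·y + c.
DH-102−DH-101: 304a − 279b = 454.1;  DH-103−DH-101: 901a + 671b = 453.9.
Solving gives a = 0.94724, b = −0.59548.
Then c = 507.6 − a·4 − b·553 = 833.11.
At (354, 1598): z = 335.3 − 951.6 + 833.11 = 216.9 m.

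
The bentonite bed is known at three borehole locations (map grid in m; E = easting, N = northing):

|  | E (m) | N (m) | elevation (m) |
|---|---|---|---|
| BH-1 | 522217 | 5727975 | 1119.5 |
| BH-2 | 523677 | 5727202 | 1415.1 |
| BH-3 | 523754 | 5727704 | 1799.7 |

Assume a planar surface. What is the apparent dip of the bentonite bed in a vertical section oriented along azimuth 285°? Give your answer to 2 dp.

20.17°

Let the plane be z = a·E + b·N + c.
BH-2−BH-1: 1460a − 773b = 295.6;  BH-3−BH-1: 1537a − 271b = 680.2.
Solving gives a = 0.56242, b = 0.67987.
Unit vector along 285° is (sin 285°, cos 285°) = (-0.9659, 0.2588).
Slope in that direction = a·(-0.9659) + b·(0.2588) = −0.36730.
Apparent dip = arctan|0.36730| = 20.17° (true dip is 41.4°, so apparent ≤ true as expected).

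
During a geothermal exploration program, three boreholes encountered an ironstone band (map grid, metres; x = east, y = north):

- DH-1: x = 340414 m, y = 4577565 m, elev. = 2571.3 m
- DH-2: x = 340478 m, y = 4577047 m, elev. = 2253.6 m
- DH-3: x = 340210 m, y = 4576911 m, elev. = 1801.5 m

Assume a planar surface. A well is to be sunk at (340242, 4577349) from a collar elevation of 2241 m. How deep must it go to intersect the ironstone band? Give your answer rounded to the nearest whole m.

59 m

Two edge vectors: DH-1→DH-2 = (64, -518, -317.7), DH-1→DH-3 = (-204, -654, -769.8).
Normal n = (DH-1→DH-2) × (DH-1→DH-3) = (190980.6, 114078, -147528).
So ∂z/∂x = −n_x/n_z = 1.29453799 and ∂z/∂y = −n_y/n_z = 0.77326338.
Intercept c from DH-1: 2571.3 − 440678.85 − 3539663.39 = −3977770.94.
At (340242, 4577349): z_contact = 440456.2 + 3539496.4 − 3977770.94 = 2181.6 m.
Depth below ground = 2241 − 2181.6 = 59 m.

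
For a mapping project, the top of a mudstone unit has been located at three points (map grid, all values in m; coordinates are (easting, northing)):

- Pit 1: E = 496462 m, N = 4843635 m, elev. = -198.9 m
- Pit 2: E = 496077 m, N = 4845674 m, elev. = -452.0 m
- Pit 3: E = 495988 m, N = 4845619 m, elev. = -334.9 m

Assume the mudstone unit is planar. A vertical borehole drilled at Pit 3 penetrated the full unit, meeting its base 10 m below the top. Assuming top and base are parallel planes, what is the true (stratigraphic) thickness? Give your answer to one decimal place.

Let the plane be z = a·E + b·N + c.
Pit 2−Pit 1: −385a + 2039b = −253.1;  Pit 3−Pit 1: −474a + 1984b = −136.
Solving gives a = −1.10955, b = −0.33363.
|∇z| = √(a²+b²) = 1.15863, so dip δ = arctan(1.15863) = 49.20°.
True thickness = vertical thickness × cos δ = 10 × cos 49.20° = 6.5 m.

6.5 m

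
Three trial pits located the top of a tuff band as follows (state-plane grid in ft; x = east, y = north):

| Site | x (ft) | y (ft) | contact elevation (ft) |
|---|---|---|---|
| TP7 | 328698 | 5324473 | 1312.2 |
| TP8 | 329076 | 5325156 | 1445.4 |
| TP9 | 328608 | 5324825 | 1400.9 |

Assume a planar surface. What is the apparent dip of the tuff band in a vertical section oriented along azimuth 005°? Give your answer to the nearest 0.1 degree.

Two edge vectors: TP7→TP8 = (378, 683, 133.2), TP7→TP9 = (-90, 352, 88.7).
Normal n = (TP7→TP8) × (TP7→TP9) = (13695.7, -45516.6, 194526).
So ∂z/∂x = −n_x/n_z = −0.07041 and ∂z/∂y = −n_y/n_z = 0.23399.
Unit vector along 005° is (sin 5°, cos 5°) = (0.0872, 0.9962).
Slope in that direction = a·(0.0872) + b·(0.9962) = 0.22696.
Apparent dip = arctan|0.22696| = 12.8° (true dip is 13.7°, so apparent ≤ true as expected).

12.8°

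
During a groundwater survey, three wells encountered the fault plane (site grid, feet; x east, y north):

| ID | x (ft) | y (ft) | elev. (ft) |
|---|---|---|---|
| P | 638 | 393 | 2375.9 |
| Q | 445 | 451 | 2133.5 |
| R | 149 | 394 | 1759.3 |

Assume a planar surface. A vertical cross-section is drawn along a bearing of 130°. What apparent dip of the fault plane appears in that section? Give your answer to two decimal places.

43.69°

Two edge vectors: P→Q = (-193, 58, -242.4), P→R = (-489, 1, -616.6).
Normal n = (P→Q) × (P→R) = (-35520.4, -470.2, 28169).
So ∂z/∂x = −n_x/n_z = 1.26097 and ∂z/∂y = −n_y/n_z = 0.01669.
Unit vector along 130° is (sin 130°, cos 130°) = (0.7660, -0.6428).
Slope in that direction = a·(0.7660) + b·(-0.6428) = 0.95523.
Apparent dip = arctan|0.95523| = 43.69° (true dip is 51.6°, so apparent ≤ true as expected).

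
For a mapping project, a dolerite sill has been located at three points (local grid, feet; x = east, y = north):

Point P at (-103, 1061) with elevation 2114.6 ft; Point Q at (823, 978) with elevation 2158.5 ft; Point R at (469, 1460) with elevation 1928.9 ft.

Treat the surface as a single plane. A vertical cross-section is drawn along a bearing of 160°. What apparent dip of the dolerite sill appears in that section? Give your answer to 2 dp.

Two edge vectors: Point P→Point Q = (926, -83, 43.9), Point P→Point R = (572, 399, -185.7).
Normal n = (Point P→Point Q) × (Point P→Point R) = (-2103, 197069, 416950).
So ∂z/∂x = −n_x/n_z = 0.00504 and ∂z/∂y = −n_y/n_z = −0.47264.
Unit vector along 160° is (sin 160°, cos 160°) = (0.3420, -0.9397).
Slope in that direction = a·(0.3420) + b·(-0.9397) = 0.44587.
Apparent dip = arctan|0.44587| = 24.03° (true dip is 25.3°, so apparent ≤ true as expected).

24.03°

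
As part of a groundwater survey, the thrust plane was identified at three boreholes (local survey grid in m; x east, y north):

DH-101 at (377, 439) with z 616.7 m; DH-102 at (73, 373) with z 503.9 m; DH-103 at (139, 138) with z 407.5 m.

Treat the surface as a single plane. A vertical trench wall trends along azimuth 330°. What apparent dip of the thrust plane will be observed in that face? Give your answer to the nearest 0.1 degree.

Two edge vectors: DH-101→DH-102 = (-304, -66, -112.8), DH-101→DH-103 = (-238, -301, -209.2).
Normal n = (DH-101→DH-102) × (DH-101→DH-103) = (-20145.6, -36750.4, 75796).
So ∂z/∂x = −n_x/n_z = 0.26579 and ∂z/∂y = −n_y/n_z = 0.48486.
Unit vector along 330° is (sin 330°, cos 330°) = (-0.5000, 0.8660).
Slope in that direction = a·(-0.5000) + b·(0.8660) = 0.28701.
Apparent dip = arctan|0.28701| = 16.0° (true dip is 28.9°, so apparent ≤ true as expected).

16.0°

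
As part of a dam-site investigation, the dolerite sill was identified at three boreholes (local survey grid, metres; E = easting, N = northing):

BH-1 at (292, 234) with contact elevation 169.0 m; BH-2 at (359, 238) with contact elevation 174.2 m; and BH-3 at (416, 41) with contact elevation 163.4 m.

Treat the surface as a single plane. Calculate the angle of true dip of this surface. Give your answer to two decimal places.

6.02°

Two edge vectors: BH-1→BH-2 = (67, 4, 5.2), BH-1→BH-3 = (124, -193, -5.6).
Normal n = (BH-1→BH-2) × (BH-1→BH-3) = (981.2, 1020, -13427).
So ∂z/∂E = −n_x/n_z = 0.07308 and ∂z/∂N = −n_y/n_z = 0.07597.
Gradient magnitude |∇z| = √(a² + b²) = √(0.00534 + 0.00577) = 0.10541.
True dip = arctan(0.10541) = 6.02°, dipping toward SW (azimuth ≈ 224°).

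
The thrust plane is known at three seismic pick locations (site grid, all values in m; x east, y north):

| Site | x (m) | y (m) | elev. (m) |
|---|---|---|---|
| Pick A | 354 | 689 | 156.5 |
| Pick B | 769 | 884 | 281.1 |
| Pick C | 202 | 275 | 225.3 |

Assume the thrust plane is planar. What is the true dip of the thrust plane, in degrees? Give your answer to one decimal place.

29.5°

Two edge vectors: Pick A→Pick B = (415, 195, 124.6), Pick A→Pick C = (-152, -414, 68.8).
Normal n = (Pick A→Pick B) × (Pick A→Pick C) = (65000.4, -47491.2, -142170).
So ∂z/∂x = −n_x/n_z = 0.45720 and ∂z/∂y = −n_y/n_z = −0.33405.
Gradient magnitude |∇z| = √(a² + b²) = √(0.20903 + 0.11159) = 0.56623.
True dip = arctan(0.56623) = 29.5°, dipping toward NW (azimuth ≈ 306°).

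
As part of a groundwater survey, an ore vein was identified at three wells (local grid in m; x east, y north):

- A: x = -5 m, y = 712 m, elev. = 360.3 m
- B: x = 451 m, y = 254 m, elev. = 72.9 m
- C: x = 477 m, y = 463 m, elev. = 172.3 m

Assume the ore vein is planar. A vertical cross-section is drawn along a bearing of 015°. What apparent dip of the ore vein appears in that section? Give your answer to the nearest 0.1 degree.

Let the plane be z = a·x + b·y + c.
B−A: 456a − 458b = −287.4;  C−A: 482a − 249b = −188.
Solving gives a = −0.13563, b = 0.49247.
Unit vector along 015° is (sin 15°, cos 15°) = (0.2588, 0.9659).
Slope in that direction = a·(0.2588) + b·(0.9659) = 0.44059.
Apparent dip = arctan|0.44059| = 23.8° (true dip is 27.1°, so apparent ≤ true as expected).

23.8°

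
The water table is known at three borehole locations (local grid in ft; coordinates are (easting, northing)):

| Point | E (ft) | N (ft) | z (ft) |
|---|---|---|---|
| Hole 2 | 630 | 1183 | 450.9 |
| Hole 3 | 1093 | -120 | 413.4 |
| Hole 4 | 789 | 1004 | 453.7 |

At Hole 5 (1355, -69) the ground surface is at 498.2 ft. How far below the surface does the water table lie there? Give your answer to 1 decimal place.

60.0 ft

Let the plane be z = a·E + b·N + c.
Hole 3−Hole 2: 463a − 1303b = −37.5;  Hole 4−Hole 2: 159a − 179b = 2.8.
Solving gives a = 0.083354, b = 0.058398.
Then c = 450.9 − a·630 − b·1183 = 329.30.
At (1355, -69): z_contact = 112.94 − 4.03 + 329.30 = 438.22 ft.
Depth below ground = 498.2 − 438.22 = 60.0 ft.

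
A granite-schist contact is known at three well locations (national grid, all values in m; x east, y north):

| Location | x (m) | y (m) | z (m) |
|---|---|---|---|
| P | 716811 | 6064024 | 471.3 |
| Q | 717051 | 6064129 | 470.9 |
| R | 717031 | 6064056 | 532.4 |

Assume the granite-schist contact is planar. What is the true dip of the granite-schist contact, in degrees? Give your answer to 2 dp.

Let the plane be z = a·x + b·y + c.
Q−P: 240a + 105b = −0.4;  R−P: 220a + 32b = 61.1.
Solving gives a = 0.41688, b = −0.95668.
Gradient magnitude |∇z| = √(a² + b²) = √(0.17379 + 0.91524) = 1.04356.
True dip = arctan(1.04356) = 46.22°, dipping toward NNW (azimuth ≈ 336°).

46.22°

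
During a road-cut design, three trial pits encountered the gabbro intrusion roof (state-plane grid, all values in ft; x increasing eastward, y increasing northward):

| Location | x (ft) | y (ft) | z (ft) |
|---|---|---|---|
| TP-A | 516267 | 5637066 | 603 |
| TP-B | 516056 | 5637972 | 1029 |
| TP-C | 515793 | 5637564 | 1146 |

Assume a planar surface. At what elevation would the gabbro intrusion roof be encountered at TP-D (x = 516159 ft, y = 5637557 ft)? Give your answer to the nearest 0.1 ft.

828.4 ft

Let the plane be z = a·x + b·y + c.
TP-B−TP-A: −211a + 906b = 426;  TP-C−TP-A: −474a + 498b = 543.
Solving gives a = −0.862636651, b = 0.269297645.
Then c = 603 − a·516267 − b·5637066 = −1072094.76.
At (516159, 5637557): z = −445257.7 + 1518180.8 − 1072094.76 = 828.4 ft.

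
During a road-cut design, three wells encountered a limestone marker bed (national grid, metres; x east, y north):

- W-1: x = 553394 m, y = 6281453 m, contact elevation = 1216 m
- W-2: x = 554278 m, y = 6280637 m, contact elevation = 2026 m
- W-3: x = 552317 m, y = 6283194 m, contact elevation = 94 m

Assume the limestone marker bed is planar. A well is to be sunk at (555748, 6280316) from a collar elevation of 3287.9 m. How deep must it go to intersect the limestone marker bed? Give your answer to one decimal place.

Two edge vectors: W-1→W-2 = (884, -816, 810), W-1→W-3 = (-1077, 1741, -1122).
Normal n = (W-1→W-2) × (W-1→W-3) = (-494658, 119478, 660212).
So ∂z/∂x = −n_x/n_z = 0.749241153 and ∂z/∂y = −n_y/n_z = −0.180969143.
Intercept c from W-1: 1216 − 414625.56 + 1136749.17 = 723339.61.
At (555748, 6280316): z_contact = 416389.27 − 1136543.41 + 723339.61 = 3185.48 m.
Depth below ground = 3287.9 − 3185.48 = 102.4 m.

102.4 m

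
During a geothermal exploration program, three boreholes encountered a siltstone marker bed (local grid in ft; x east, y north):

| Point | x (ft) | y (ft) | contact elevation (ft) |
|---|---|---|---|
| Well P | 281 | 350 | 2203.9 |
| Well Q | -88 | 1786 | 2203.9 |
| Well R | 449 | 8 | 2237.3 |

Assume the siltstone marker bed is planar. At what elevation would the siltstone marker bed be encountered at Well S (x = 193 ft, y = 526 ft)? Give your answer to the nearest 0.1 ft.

2186.1 ft

Two edge vectors: Well P→Well Q = (-369, 1436, 0), Well P→Well R = (168, -342, 33.4).
Normal n = (Well P→Well Q) × (Well P→Well R) = (47962.4, 12324.6, -115050).
So ∂z/∂x = −n_x/n_z = 0.416883 and ∂z/∂y = −n_y/n_z = 0.107124.
Intercept c from Well P: 2203.9 − 117.14 − 37.49 = 2049.26.
At (193, 526): z = 80.5 + 56.3 + 2049.26 = 2186.1 ft.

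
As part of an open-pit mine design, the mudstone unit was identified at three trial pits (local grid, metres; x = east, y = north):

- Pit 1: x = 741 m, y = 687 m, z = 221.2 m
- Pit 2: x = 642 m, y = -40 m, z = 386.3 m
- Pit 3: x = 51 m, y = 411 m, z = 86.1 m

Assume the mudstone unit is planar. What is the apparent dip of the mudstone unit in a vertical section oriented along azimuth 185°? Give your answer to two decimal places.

13.55°

Two edge vectors: Pit 1→Pit 2 = (-99, -727, 165.1), Pit 1→Pit 3 = (-690, -276, -135.1).
Normal n = (Pit 1→Pit 2) × (Pit 1→Pit 3) = (143785.3, -127293.9, -474306).
So ∂z/∂x = −n_x/n_z = 0.30315 and ∂z/∂y = −n_y/n_z = −0.26838.
Unit vector along 185° is (sin 185°, cos 185°) = (-0.0872, -0.9962).
Slope in that direction = a·(-0.0872) + b·(-0.9962) = 0.24094.
Apparent dip = arctan|0.24094| = 13.55° (true dip is 22.0°, so apparent ≤ true as expected).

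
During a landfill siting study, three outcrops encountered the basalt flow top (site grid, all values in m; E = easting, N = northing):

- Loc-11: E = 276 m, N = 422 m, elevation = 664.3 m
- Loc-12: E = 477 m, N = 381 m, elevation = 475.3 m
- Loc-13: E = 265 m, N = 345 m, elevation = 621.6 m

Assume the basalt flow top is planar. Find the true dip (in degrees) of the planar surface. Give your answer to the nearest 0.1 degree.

46.3°

Two edge vectors: Loc-11→Loc-12 = (201, -41, -189), Loc-11→Loc-13 = (-11, -77, -42.7).
Normal n = (Loc-11→Loc-12) × (Loc-11→Loc-13) = (-12802.3, 10661.7, -15928).
So ∂z/∂E = −n_x/n_z = −0.80376 and ∂z/∂N = −n_y/n_z = 0.66937.
Gradient magnitude |∇z| = √(a² + b²) = √(0.64603 + 0.44805) = 1.04599.
True dip = arctan(1.04599) = 46.3°, dipping toward SE (azimuth ≈ 130°).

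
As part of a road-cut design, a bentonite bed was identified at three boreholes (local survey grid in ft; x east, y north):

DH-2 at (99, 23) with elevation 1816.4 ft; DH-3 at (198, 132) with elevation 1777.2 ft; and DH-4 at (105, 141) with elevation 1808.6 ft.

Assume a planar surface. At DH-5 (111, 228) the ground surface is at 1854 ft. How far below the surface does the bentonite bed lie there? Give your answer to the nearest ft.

Two edge vectors: DH-2→DH-3 = (99, 109, -39.2), DH-2→DH-4 = (6, 118, -7.8).
Normal n = (DH-2→DH-3) × (DH-2→DH-4) = (3775.4, 537, 11028).
So ∂z/∂x = −n_x/n_z = −0.34235 and ∂z/∂y = −n_y/n_z = −0.04869.
Intercept c from DH-2: 1816.4 + 33.89 + 1.12 = 1851.41.
At (111, 228): z_contact = −38.0 − 11.1 + 1851.41 = 1802.3 ft.
Depth below ground = 1854 − 1802.3 = 52 ft.

52 ft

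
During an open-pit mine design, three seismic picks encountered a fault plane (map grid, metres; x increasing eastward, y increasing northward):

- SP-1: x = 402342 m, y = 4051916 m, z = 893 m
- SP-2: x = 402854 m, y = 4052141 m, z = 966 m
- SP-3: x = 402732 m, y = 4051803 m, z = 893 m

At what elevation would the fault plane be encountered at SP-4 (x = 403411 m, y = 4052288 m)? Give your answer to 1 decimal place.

Two edge vectors: SP-1→SP-2 = (512, 225, 73), SP-1→SP-3 = (390, -113, 0).
Normal n = (SP-1→SP-2) × (SP-1→SP-3) = (8249, 28470, -145606).
So ∂z/∂x = −n_x/n_z = 0.056652885 and ∂z/∂y = −n_y/n_z = 0.195527657.
Intercept c from SP-1: 893 − 22793.84 − 792261.64 = −814162.48.
At (403411, 4052288): z = 22854.4 + 792334.4 − 814162.48 = 1026.3 m.

1026.3 m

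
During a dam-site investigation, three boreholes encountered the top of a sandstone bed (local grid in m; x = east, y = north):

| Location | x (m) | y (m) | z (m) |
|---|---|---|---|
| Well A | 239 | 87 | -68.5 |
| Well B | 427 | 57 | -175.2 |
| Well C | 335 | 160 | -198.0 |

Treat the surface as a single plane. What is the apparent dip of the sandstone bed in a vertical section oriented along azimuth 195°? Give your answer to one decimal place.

Let the plane be z = a·x + b·y + c.
Well B−Well A: 188a − 30b = −106.7;  Well C−Well A: 96a + 73b = −129.5.
Solving gives a = −0.70309, b = −0.84936.
Unit vector along 195° is (sin 195°, cos 195°) = (-0.2588, -0.9659).
Slope in that direction = a·(-0.2588) + b·(-0.9659) = 1.00239.
Apparent dip = arctan|1.00239| = 45.1° (true dip is 47.8°, so apparent ≤ true as expected).

45.1°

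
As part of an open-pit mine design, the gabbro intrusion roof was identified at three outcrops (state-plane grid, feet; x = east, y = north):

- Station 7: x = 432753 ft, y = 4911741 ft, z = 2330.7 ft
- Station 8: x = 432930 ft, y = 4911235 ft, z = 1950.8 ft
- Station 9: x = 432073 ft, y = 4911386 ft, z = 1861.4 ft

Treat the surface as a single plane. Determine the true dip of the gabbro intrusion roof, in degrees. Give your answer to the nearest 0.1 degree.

Two edge vectors: Station 7→Station 8 = (177, -506, -379.9), Station 7→Station 9 = (-680, -355, -469.3).
Normal n = (Station 7→Station 8) × (Station 7→Station 9) = (102601.3, 341398.1, -406915).
So ∂z/∂x = −n_x/n_z = 0.25214 and ∂z/∂y = −n_y/n_z = 0.83899.
Gradient magnitude |∇z| = √(a² + b²) = √(0.06358 + 0.70391) = 0.87606.
True dip = arctan(0.87606) = 41.2°, dipping toward SSW (azimuth ≈ 197°).

41.2°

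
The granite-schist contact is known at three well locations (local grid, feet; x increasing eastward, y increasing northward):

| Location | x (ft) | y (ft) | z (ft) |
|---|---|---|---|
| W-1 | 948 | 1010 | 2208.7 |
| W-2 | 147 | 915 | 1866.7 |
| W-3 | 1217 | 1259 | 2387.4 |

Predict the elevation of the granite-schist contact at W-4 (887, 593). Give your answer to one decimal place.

2062.1 ft

Two edge vectors: W-1→W-2 = (-801, -95, -342), W-1→W-3 = (269, 249, 178.7).
Normal n = (W-1→W-2) × (W-1→W-3) = (68181.5, 51140.7, -173894).
So ∂z/∂x = −n_x/n_z = 0.392087 and ∂z/∂y = −n_y/n_z = 0.294091.
Intercept c from W-1: 2208.7 − 371.70 − 297.03 = 1539.97.
At (887, 593): z = 347.8 + 174.4 + 1539.97 = 2062.1 ft.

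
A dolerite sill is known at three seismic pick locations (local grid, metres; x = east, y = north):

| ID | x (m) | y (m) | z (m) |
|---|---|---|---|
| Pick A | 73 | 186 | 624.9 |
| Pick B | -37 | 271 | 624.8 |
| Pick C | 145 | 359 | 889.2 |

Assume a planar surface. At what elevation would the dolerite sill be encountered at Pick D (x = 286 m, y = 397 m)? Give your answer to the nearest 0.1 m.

1059.2 m

Let the plane be z = a·x + b·y + c.
Pick B−Pick A: −110a + 85b = −0.1;  Pick C−Pick A: 72a + 173b = 264.3.
Solving gives a = 0.89395, b = 1.15570.
Then c = 624.9 − a·73 − b·186 = 344.68.
At (286, 397): z = 255.7 + 458.8 + 344.68 = 1059.2 m.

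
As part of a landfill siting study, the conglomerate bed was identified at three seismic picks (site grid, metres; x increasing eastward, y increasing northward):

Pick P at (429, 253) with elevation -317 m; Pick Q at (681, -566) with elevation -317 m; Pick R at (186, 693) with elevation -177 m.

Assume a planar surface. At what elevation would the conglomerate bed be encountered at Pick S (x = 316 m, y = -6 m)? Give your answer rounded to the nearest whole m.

-66 m

Let the plane be z = a·x + b·y + c.
Pick Q−Pick P: 252a − 819b = 0;  Pick R−Pick P: −243a + 440b = 140.
Solving gives a = −1.30093, b = −0.40029.
Then c = -317 − a·429 − b·253 = 342.37.
At (316, -6): z = −411.1 + 2.4 + 342.37 = -66.3 m.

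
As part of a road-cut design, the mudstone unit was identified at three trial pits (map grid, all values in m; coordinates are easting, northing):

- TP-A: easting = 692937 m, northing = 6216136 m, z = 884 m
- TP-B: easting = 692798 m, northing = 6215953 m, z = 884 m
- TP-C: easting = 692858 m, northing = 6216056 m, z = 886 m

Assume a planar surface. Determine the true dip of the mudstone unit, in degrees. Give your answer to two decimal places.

Let the plane be z = a·easting + b·northing + c.
TP-B−TP-A: −139a − 183b = 0;  TP-C−TP-A: −79a − 80b = 2.
Solving gives a = −0.10968, b = 0.08331.
Gradient magnitude |∇z| = √(a² + b²) = √(0.01203 + 0.00694) = 0.13773.
True dip = arctan(0.13773) = 7.84°, dipping toward SE (azimuth ≈ 127°).

7.84°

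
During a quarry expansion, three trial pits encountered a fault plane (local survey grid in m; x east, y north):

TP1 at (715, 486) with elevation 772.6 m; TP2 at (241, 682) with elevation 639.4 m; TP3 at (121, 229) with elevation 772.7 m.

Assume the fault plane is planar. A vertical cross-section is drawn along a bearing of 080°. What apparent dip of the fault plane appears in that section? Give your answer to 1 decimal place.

4.8°

Two edge vectors: TP1→TP2 = (-474, 196, -133.2), TP1→TP3 = (-594, -257, 0.1).
Normal n = (TP1→TP2) × (TP1→TP3) = (-34212.8, 79168.2, 238242).
So ∂z/∂x = −n_x/n_z = 0.14361 and ∂z/∂y = −n_y/n_z = −0.33230.
Unit vector along 080° is (sin 80°, cos 80°) = (0.9848, 0.1736).
Slope in that direction = a·(0.9848) + b·(0.1736) = 0.08372.
Apparent dip = arctan|0.08372| = 4.8° (true dip is 19.9°, so apparent ≤ true as expected).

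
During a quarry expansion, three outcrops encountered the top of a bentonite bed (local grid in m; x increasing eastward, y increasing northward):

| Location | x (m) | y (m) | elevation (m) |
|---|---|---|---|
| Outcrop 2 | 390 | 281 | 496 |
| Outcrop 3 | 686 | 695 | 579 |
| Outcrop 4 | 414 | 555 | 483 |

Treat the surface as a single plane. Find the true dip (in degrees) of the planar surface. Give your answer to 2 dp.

21.98°

Two edge vectors: Outcrop 2→Outcrop 3 = (296, 414, 83), Outcrop 2→Outcrop 4 = (24, 274, -13).
Normal n = (Outcrop 2→Outcrop 3) × (Outcrop 2→Outcrop 4) = (-28124, 5840, 71168).
So ∂z/∂x = −n_x/n_z = 0.39518 and ∂z/∂y = −n_y/n_z = −0.08206.
Gradient magnitude |∇z| = √(a² + b²) = √(0.15617 + 0.00673) = 0.40361.
True dip = arctan(0.40361) = 21.98°, dipping toward WNW (azimuth ≈ 282°).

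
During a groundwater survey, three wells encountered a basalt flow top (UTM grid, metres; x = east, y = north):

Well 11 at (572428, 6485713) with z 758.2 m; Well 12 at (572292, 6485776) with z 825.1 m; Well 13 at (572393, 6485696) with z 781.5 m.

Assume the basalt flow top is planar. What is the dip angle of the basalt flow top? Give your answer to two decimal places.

31.18°

Two edge vectors: Well 11→Well 12 = (-136, 63, 66.9), Well 11→Well 13 = (-35, -17, 23.3).
Normal n = (Well 11→Well 12) × (Well 11→Well 13) = (2605.2, 827.3, 4517).
So ∂z/∂x = −n_x/n_z = −0.57675 and ∂z/∂y = −n_y/n_z = −0.18315.
Gradient magnitude |∇z| = √(a² + b²) = √(0.33265 + 0.03354) = 0.60514.
True dip = arctan(0.60514) = 31.18°, dipping toward ENE (azimuth ≈ 072°).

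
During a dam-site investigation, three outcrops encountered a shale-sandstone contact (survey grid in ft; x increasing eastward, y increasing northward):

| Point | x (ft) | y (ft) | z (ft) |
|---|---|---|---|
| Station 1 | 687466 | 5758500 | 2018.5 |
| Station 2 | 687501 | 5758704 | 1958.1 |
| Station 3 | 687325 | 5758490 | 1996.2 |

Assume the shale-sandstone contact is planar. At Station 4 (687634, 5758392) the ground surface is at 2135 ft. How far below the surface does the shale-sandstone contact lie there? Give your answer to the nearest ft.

51 ft

Two edge vectors: Station 1→Station 2 = (35, 204, -60.4), Station 1→Station 3 = (-141, -10, -22.3).
Normal n = (Station 1→Station 2) × (Station 1→Station 3) = (-5153.2, 9296.9, 28414).
So ∂z/∂x = −n_x/n_z = 0.18136130 and ∂z/∂y = −n_y/n_z = −0.32719434.
Intercept c from Station 1: 2018.5 − 124679.73 + 1884148.61 = 1761487.38.
At (687634, 5758392): z_contact = 124710.2 − 1884113.3 + 1761487.38 = 2084.3 ft.
Depth below ground = 2135 − 2084.3 = 51 ft.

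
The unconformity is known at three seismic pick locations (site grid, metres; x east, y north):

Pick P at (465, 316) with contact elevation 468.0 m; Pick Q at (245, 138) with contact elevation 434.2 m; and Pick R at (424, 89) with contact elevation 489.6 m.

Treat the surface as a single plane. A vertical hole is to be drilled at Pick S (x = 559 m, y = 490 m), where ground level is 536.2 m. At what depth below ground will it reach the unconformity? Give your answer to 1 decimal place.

67.9 m

Two edge vectors: Pick P→Pick Q = (-220, -178, -33.8), Pick P→Pick R = (-41, -227, 21.6).
Normal n = (Pick P→Pick Q) × (Pick P→Pick R) = (-11517.4, 6137.8, 42642).
So ∂z/∂x = −n_x/n_z = 0.27010 and ∂z/∂y = −n_y/n_z = −0.14394.
Intercept c from Pick P: 468 − 125.59 + 45.48 = 387.89.
At (559, 490): z_contact = 150.98 − 70.53 + 387.89 = 468.34 m.
Depth below ground = 536.2 − 468.34 = 67.9 m.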